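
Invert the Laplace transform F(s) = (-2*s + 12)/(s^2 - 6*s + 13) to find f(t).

f(t) = 3*exp(3*t)*sin(2*t) - 2*exp(3*t)*cos(2*t)

Complete the square in the denominator: s^2 - 6*s + 13 = (s - 3)^2 + 2^2.
Split the numerator to match: -2*s + 12 = -2·(s - 3) + 3·2.
Invert each term: -2·(s - 3)/((s - 3)^2 + 4) ↔ -2e^(3t)cos(2t); 3·2/((s - 3)^2 + 4) ↔ 3e^(3t)sin(2t).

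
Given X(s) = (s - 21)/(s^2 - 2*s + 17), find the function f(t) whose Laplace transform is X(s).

Complete the square in the denominator: s^2 - 2*s + 17 = (s - 1)^2 + 4^2.
Split the numerator to match: s - 21 = 1·(s - 1) - 5·4.
Invert each term: 1·(s - 1)/((s - 1)^2 + 16) ↔ e^(t)cos(4t); -5·4/((s - 1)^2 + 16) ↔ -5e^(t)sin(4t).

f(t) = -5*exp(t)*sin(4*t) + exp(t)*cos(4*t)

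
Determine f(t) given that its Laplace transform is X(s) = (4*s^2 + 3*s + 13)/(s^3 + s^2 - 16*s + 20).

f(t) = 5*t*exp(2*t) + 2*exp(2*t) + 2*exp(-5*t)

Factor the denominator: s^3 + s^2 - 16*s + 20 = (s - 2)^2*(s + 5).
Partial fraction decomposition gives [2/(s - 2)] + [5/(s - 2)^2] + [2/(s + 5)].
Invert each term: 2/(s - 2) ↔ 2e^(2t); 5/(s - 2)^2 ↔ 5t·e^(2t); 2/(s + 5) ↔ 2e^(-5t).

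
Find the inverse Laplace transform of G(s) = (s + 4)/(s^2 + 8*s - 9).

Rewrite the denominator: s^2 + 8*s - 9 = (s + 4)^2 - 25.
The form in (s + 4) signals a first-shifting-theorem factor e^(-4t).
Since L{cosh(5t)} = s/(s^2 - 25), the inverse is e^(-4*t)*cosh(5*t).

exp(-4*t)*cosh(5*t)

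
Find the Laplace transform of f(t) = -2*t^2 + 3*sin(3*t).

By linearity of the Laplace transform, transform each term separately.
(3)·[L{sin(3t)} = 3/(s^2 + 9)]; (-2)·[L{t^2} = 2!/s^3 = 2/s^3].

9/(s^2 + 9) - 4/s^3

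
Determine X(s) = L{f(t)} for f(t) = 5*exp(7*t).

X(s) = 5/(s - 7)

L{5} = 5/s.
By the first shifting theorem, multiplying by e^(7t) replaces s with s - 7.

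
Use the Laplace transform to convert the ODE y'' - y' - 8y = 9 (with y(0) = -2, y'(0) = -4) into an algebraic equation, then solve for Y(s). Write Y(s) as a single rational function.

Y(s) = (-2*s^2 - 2*s + 9)/(s^3 - s^2 - 8*s)

Take the Laplace transform of both sides.
The derivative rules (L{y''} = s^2 Y - s·y(0) - y'(0) and L{y'} = sY - y(0), with y(0) = -2, y'(0) = -4) turn the left side into (s^2 - s - 8)Y - (-2*s - 2).
The right side is L{9} = 9/s.
So (s^2 - s - 8)Y = 9/s + (-2*s - 2).
Divide through and combine into a single rational function.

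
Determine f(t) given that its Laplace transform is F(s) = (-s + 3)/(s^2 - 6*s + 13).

f(t) = -exp(3*t)*cos(2*t)

Rewrite the denominator: s^2 - 6*s + 13 = (s - 3)^2 + 4.
The form in (s - 3) signals a first-shifting-theorem factor e^(3t).
Since L{cos(2t)} = s/(s^2 + 4), the inverse is exp(3*t)*cos(2*t), scaled by -1.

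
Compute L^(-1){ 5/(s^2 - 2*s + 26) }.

exp(t)*sin(5*t)

Rewrite the denominator: s^2 - 2*s + 26 = (s - 1)^2 + 25.
The form in (s - 1) signals a first-shifting-theorem factor e^(t).
Since L{sin(5t)} = 5/(s^2 + 25), the inverse is e^(t)*sin(5*t).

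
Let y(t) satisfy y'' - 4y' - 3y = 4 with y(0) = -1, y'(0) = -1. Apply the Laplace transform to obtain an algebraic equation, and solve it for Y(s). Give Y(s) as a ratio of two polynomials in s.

Apply the Laplace transform to the equation.
The derivative rules (L{y''} = s^2 Y - s·y(0) - y'(0) and L{y'} = sY - y(0), with y(0) = -1, y'(0) = -1) turn the left side into (s^2 - 4*s - 3)Y - (-s + 3).
The right side is L{4} = 4/s.
So (s^2 - 4*s - 3)Y = 4/s + (-s + 3).
Solve for Y(s) and write it as one ratio of polynomials.

Y(s) = (-s^2 + 3*s + 4)/(s^3 - 4*s^2 - 3*s)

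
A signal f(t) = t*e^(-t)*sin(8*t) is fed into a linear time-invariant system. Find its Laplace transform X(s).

X(s) = 16*(s + 1)/(s^2 + 2*s + 65)^2

L{sin(8t)} = 8/(s^2 + 64).
Multiplying by e^(-t) shifts s → s + 1, so L{e^(-t)*sin(8*t)} = 8/((s + 1)^2 + 64).
Then apply L{t·g(t)} = -d/ds[G(s)] with G(s) = 8/((s + 1)^2 + 64):
differentiating 1 time and applying the sign gives 16*(s + 1)/(s^2 + 2*s + 65)^2.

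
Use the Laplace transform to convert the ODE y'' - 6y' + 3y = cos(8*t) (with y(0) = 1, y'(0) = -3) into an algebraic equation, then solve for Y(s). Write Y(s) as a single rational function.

Laplace-transform each side.
Using L{y''} = s^2 Y - s·y(0) - y'(0) and L{y'} = sY - y(0), with y(0) = 1, y'(0) = -3, the left side becomes (s^2 - 6*s + 3)Y - (s - 9).
The right side is L{cos(8*t)} = s/(s^2 + 64).
So (s^2 - 6*s + 3)Y = s/(s^2 + 64) + (s - 9).
Solve for Y(s) and write it as one ratio of polynomials.

Y(s) = (s^3 - 9*s^2 + 65*s - 576)/(s^4 - 6*s^3 + 67*s^2 - 384*s + 192)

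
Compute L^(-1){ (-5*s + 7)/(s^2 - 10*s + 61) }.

-3*exp(5*t)*sin(6*t) - 5*exp(5*t)*cos(6*t)

Complete the square in the denominator: s^2 - 10*s + 61 = (s - 5)^2 + 6^2.
Split the numerator to match: -5*s + 7 = -5·(s - 5) - 3·6.
Invert each term: -5·(s - 5)/((s - 5)^2 + 36) ↔ -5e^(5t)cos(6t); -3·6/((s - 5)^2 + 36) ↔ -3e^(5t)sin(6t).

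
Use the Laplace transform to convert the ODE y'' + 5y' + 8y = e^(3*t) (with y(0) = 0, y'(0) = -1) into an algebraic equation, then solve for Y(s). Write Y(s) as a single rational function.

Take the Laplace transform of both sides.
With L{y''} = s^2 Y - s·y(0) - y'(0) and L{y'} = sY - y(0), with y(0) = 0, y'(0) = -1: the LHS transforms to (s^2 + 5*s + 8)Y - (-1).
The right side is L{e^(3*t)} = 1/(s - 3).
So (s^2 + 5*s + 8)Y = 1/(s - 3) + (-1).
Divide through and combine into a single rational function.

Y(s) = (-s + 4)/(s^3 + 2*s^2 - 7*s - 24)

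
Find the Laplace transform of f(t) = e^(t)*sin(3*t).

3/((s - 1)^2 + 9)

L{sin(3t)} = 3/(s^2 + 9).
By the first shifting theorem, multiplying by e^(t) replaces s with s - 1.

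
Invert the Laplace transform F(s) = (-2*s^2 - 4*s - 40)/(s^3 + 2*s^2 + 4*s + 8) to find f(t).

Factor the denominator: s^3 + 2*s^2 + 4*s + 8 = (s + 2)*(s^2 + 4).
Partial fraction decomposition gives [-5/(s + 2)] + [3*s/(s^2 + 4)] + [-10/(s^2 + 4)].
Invert each term: -5/(s + 2) ↔ -5e^(-2t); 3·s/(s^2 + 4) ↔ 3cos(2t); -5·2/(s^2 + 4) ↔ -5sin(2t).

f(t) = -5*sin(2*t) + 3*cos(2*t) - 5*exp(-2*t)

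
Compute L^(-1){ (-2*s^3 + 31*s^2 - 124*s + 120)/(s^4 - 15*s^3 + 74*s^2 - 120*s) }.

5*exp(6*t) - 5*exp(5*t) - exp(4*t) - 1

Factor the denominator: s^4 - 15*s^3 + 74*s^2 - 120*s = s*(s - 6)*(s - 5)*(s - 4).
Partial fraction decomposition gives [-1/(s - 4)] + [-5/(s - 5)] + [5/(s - 6)] + [-1/s].
Invert each term: -1/(s - 4) ↔ -e^(4t); -5/(s - 5) ↔ -5e^(5t); 5/(s - 6) ↔ 5e^(6t); -1/(s - 0) ↔ -e^(0t).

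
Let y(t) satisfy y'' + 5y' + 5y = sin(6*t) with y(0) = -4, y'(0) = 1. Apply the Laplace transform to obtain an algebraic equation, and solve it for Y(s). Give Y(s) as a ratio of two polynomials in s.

Y(s) = (-4*s^3 - 19*s^2 - 144*s - 678)/(s^4 + 5*s^3 + 41*s^2 + 180*s + 180)

Transform both sides with L{·}.
The derivative rules (L{y''} = s^2 Y - s·y(0) - y'(0) and L{y'} = sY - y(0), with y(0) = -4, y'(0) = 1) turn the left side into (s^2 + 5*s + 5)Y - (-4*s - 19).
The right side is L{sin(6*t)} = 6/(s^2 + 36).
So (s^2 + 5*s + 5)Y = 6/(s^2 + 36) + (-4*s - 19).
Isolate Y and clear denominators.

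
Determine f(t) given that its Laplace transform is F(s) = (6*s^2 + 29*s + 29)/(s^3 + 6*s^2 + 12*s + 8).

Factor the denominator: s^3 + 6*s^2 + 12*s + 8 = (s + 2)^3.
Partial fraction decomposition gives [6/(s + 2)] + [5/(s + 2)^2] + [-5/(s + 2)^3].
Invert each term: 6/(s + 2) ↔ 6e^(-2t); 5/(s + 2)^2 ↔ 5t·e^(-2t); -5/(s + 2)^3 ↔ (-5/2)t^2·e^(-2t).

f(t) = -5*t^2*exp(-2*t)/2 + 5*t*exp(-2*t) + 6*exp(-2*t)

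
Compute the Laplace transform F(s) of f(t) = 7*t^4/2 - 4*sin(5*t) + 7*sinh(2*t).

The transform is linear, so treat each term independently.
(7)·[L{sinh(2t)} = 2/(s^2 - 4)]; (7/2)·[L{t^4} = 4!/s^5 = 24/s^5]; (-4)·[L{sin(5t)} = 5/(s^2 + 25)].

F(s) = -20/(s^2 + 25) + 14/(s^2 - 4) + 84/s^5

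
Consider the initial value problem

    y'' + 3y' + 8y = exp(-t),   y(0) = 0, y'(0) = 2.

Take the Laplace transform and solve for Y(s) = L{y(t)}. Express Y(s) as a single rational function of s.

Transform both sides with L{·}.
The derivative rules (L{y''} = s^2 Y - s·y(0) - y'(0) and L{y'} = sY - y(0), with y(0) = 0, y'(0) = 2) turn the left side into (s^2 + 3*s + 8)Y - (2).
The right side is L{exp(-t)} = 1/(s + 1).
So (s^2 + 3*s + 8)Y = 1/(s + 1) + (2).
Isolate Y and clear denominators.

Y(s) = (2*s + 3)/(s^3 + 4*s^2 + 11*s + 8)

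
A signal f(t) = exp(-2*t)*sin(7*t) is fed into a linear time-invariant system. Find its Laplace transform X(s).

L{sin(7t)} = 7/(s^2 + 49).
By the first shifting theorem, multiplying by e^(-2t) replaces s with s + 2.

X(s) = 7/((s + 2)^2 + 49)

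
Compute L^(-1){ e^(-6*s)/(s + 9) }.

Heaviside(t - 6)*(exp(-9*t + 54))

The factor e^(-6s) signals a time shift by c = 6 (second shifting theorem).
L{e^(-9t)} = 1/(s + 9), so L^-1{1/(s + 9)} = e^(-9*t).
Hence the inverse is u(t - 6) times that function evaluated at t - 6.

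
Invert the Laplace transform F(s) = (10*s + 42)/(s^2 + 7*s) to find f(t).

f(t) = 6 + 4*exp(-7*t)

Factor the denominator: s^2 + 7*s = s*(s + 7).
Partial fraction decomposition gives [6/s] + [4/(s + 7)].
Invert each term: 6/(s - 0) ↔ 6e^(0t); 4/(s + 7) ↔ 4e^(-7t).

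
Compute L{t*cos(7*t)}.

(s - 7)*(s + 7)/(s^2 + 49)^2

L{cos(7t)} = s/(s^2 + 49).
Then apply L{t·g(t)} = -d/ds[H(s)] with H(s) = s/(s^2 + 49):
differentiating 1 time and applying the sign gives (s - 7)*(s + 7)/(s^2 + 49)^2.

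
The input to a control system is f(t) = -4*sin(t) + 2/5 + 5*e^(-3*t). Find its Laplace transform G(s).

By linearity of the Laplace transform, transform each term separately.
L{2/5} = (2/5)/s; (5)·[L{e^(-3t)} = 1/(s + 3)]; (-4)·[L{sin(t)} = 1/(s^2 + 1)].

G(s) = -4/(s^2 + 1) + 5/(s + 3) + 2/(5*s)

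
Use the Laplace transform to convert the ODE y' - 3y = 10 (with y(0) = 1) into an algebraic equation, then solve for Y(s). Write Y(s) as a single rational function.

Laplace-transform each side.
Using L{y'} = sY - y(0) = sY - 1, the left side becomes (s - 3)Y - (1).
The right side is L{10} = 10/s.
So (s - 3)Y = 10/s + (1).
Divide through and combine into a single rational function.

Y(s) = (s + 10)/(s^2 - 3*s)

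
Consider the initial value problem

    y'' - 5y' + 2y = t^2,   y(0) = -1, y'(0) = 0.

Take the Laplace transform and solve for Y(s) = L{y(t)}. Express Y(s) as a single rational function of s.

Transform both sides with L{·}.
The derivative rules (L{y''} = s^2 Y - s·y(0) - y'(0) and L{y'} = sY - y(0), with y(0) = -1, y'(0) = 0) turn the left side into (s^2 - 5*s + 2)Y - (-s + 5).
The right side is L{t^2} = 2/s^3.
So (s^2 - 5*s + 2)Y = 2/s^3 + (-s + 5).
Divide through and combine into a single rational function.

Y(s) = (-s^4 + 5*s^3 + 2)/(s^5 - 5*s^4 + 2*s^3)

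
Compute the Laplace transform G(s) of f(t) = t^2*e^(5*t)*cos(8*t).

L{cos(8t)} = s/(s^2 + 64).
Multiplying by e^(5t) shifts s → s - 5, so L{e^(5*t)*cos(8*t)} = (s - 5)/((s - 5)^2 + 64).
Then apply L{t^2·g(t)} = (-1)^2 d^2/ds^2[H(s)] with H(s) = (s - 5)/((s - 5)^2 + 64):
differentiating 2 times and applying the sign gives 2*(s - 5)*(s^2 - 10*s - 167)/(s^2 - 10*s + 89)^3.

G(s) = 2*(s - 5)*(s^2 - 10*s - 167)/(s^2 - 10*s + 89)^3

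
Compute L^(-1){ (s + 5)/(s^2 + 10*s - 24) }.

exp(-5*t)*cosh(7*t)

Rewrite the denominator: s^2 + 10*s - 24 = (s + 5)^2 - 49.
The form in (s + 5) signals a first-shifting-theorem factor e^(-5t).
Since L{cosh(7t)} = s/(s^2 - 49), the inverse is e^(-5*t)*cosh(7*t).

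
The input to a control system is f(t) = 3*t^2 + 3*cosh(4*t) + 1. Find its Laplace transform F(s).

F(s) = 3*s/(s^2 - 16) + 1/s + 6/s^3

The transform is linear, so treat each term independently.
(3)·[L{cosh(4t)} = s/(s^2 - 16)]; L{1} = 1/s; (3)·[L{t^2} = 2!/s^3 = 2/s^3].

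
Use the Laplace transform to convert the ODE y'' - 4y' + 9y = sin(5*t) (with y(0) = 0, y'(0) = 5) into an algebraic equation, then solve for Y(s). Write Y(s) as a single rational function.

Y(s) = (5*s^2 + 130)/(s^4 - 4*s^3 + 34*s^2 - 100*s + 225)

Laplace-transform each side.
The derivative rules (L{y''} = s^2 Y - s·y(0) - y'(0) and L{y'} = sY - y(0), with y(0) = 0, y'(0) = 5) turn the left side into (s^2 - 4*s + 9)Y - (5).
The right side is L{sin(5*t)} = 5/(s^2 + 25).
So (s^2 - 4*s + 9)Y = 5/(s^2 + 25) + (5).
Isolate Y and clear denominators.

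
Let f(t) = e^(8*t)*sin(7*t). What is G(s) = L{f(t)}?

L{sin(7t)} = 7/(s^2 + 49).
By the first shifting theorem, multiplying by e^(8t) replaces s with s - 8.

G(s) = 7/((s - 8)^2 + 49)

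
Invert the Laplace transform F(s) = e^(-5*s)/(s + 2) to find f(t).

f(t) = Heaviside(t - 5)*(exp(-2*t + 10))

The factor e^(-5s) signals a time shift by c = 5 (second shifting theorem).
L{e^(-2t)} = 1/(s + 2), so L^-1{1/(s + 2)} = e^(-2*t).
Hence the inverse is u(t - 5) times that function evaluated at t - 5.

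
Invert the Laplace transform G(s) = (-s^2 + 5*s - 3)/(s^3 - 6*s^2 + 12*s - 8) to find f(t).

f(t) = 3*t^2*exp(2*t)/2 + t*exp(2*t) - exp(2*t)

Factor the denominator: s^3 - 6*s^2 + 12*s - 8 = (s - 2)^3.
Partial fraction decomposition gives [-1/(s - 2)] + [(s - 2)^(-2)] + [3/(s - 2)^3].
Invert each term: -1/(s - 2) ↔ -e^(2t); 1/(s - 2)^2 ↔ t·e^(2t); 3/(s - 2)^3 ↔ (3/2)t^2·e^(2t).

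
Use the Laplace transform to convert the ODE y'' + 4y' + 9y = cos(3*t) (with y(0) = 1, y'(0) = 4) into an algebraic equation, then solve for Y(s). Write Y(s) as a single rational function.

Y(s) = (s^3 + 8*s^2 + 10*s + 72)/(s^4 + 4*s^3 + 18*s^2 + 36*s + 81)

Take the Laplace transform of both sides.
The derivative rules (L{y''} = s^2 Y - s·y(0) - y'(0) and L{y'} = sY - y(0), with y(0) = 1, y'(0) = 4) turn the left side into (s^2 + 4*s + 9)Y - (s + 8).
The right side is L{cos(3*t)} = s/(s^2 + 9).
So (s^2 + 4*s + 9)Y = s/(s^2 + 9) + (s + 8).
Solve for Y(s) and write it as one ratio of polynomials.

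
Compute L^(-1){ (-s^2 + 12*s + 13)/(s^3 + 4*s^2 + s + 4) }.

Factor the denominator: s^3 + 4*s^2 + s + 4 = (s + 4)*(s^2 + 1).
Partial fraction decomposition gives [-3/(s + 4)] + [2*s/(s^2 + 1)] + [4/(s^2 + 1)].
Invert each term: -3/(s + 4) ↔ -3e^(-4t); 2·s/(s^2 + 1) ↔ 2cos(t); 4·1/(s^2 + 1) ↔ 4sin(t).

4*sin(t) + 2*cos(t) - 3*exp(-4*t)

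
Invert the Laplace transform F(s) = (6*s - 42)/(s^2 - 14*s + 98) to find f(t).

Rewrite the denominator: s^2 - 14*s + 98 = (s - 7)^2 + 49.
The form in (s - 7) signals a first-shifting-theorem factor e^(7t).
Since L{cos(7t)} = s/(s^2 + 49), the inverse is e^(7*t)*cos(7*t), scaled by 6.

f(t) = 6*exp(7*t)*cos(7*t)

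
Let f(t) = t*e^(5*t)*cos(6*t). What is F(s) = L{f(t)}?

F(s) = (s - 11)*(s + 1)/(s^2 - 10*s + 61)^2

L{cos(6t)} = s/(s^2 + 36).
Multiplying by e^(5t) shifts s → s - 5, so L{e^(5*t)*cos(6*t)} = (s - 5)/((s - 5)^2 + 36).
Then apply L{t·g(t)} = -d/ds[G(s)] with G(s) = (s - 5)/((s - 5)^2 + 36):
differentiating 1 time and applying the sign gives (s - 11)*(s + 1)/(s^2 - 10*s + 61)^2.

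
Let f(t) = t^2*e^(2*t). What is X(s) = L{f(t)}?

X(s) = 2/(s - 2)^3

L{e^(2t)} = 1/(s - 2).
Then apply L{t^2·g(t)} = (-1)^2 d^2/ds^2[G(s)] with G(s) = 1/(s - 2):
differentiating 2 times and applying the sign gives 2/(s - 2)^3.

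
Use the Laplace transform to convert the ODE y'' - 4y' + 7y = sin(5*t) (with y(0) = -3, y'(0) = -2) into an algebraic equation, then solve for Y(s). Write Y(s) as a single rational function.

Y(s) = (-3*s^3 + 10*s^2 - 75*s + 255)/(s^4 - 4*s^3 + 32*s^2 - 100*s + 175)

Transform both sides with L{·}.
The derivative rules (L{y''} = s^2 Y - s·y(0) - y'(0) and L{y'} = sY - y(0), with y(0) = -3, y'(0) = -2) turn the left side into (s^2 - 4*s + 7)Y - (-3*s + 10).
The right side is L{sin(5*t)} = 5/(s^2 + 25).
So (s^2 - 4*s + 7)Y = 5/(s^2 + 25) + (-3*s + 10).
Divide through and combine into a single rational function.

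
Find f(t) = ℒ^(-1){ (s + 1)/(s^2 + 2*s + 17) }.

f(t) = exp(-t)*cos(4*t)

Rewrite the denominator: s^2 + 2*s + 17 = (s + 1)^2 + 16.
The form in (s + 1) signals a first-shifting-theorem factor e^(-t).
Since L{cos(4t)} = s/(s^2 + 16), the inverse is e^(-t)*cos(4*t).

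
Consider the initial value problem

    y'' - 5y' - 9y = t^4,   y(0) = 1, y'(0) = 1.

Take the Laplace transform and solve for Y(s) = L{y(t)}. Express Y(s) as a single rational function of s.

Transform both sides with L{·}.
Using L{y''} = s^2 Y - s·y(0) - y'(0) and L{y'} = sY - y(0), with y(0) = 1, y'(0) = 1, the left side becomes (s^2 - 5*s - 9)Y - (s - 4).
The right side is L{t^4} = 24/s^5.
So (s^2 - 5*s - 9)Y = 24/s^5 + (s - 4).
Divide through and combine into a single rational function.

Y(s) = (s^6 - 4*s^5 + 24)/(s^7 - 5*s^6 - 9*s^5)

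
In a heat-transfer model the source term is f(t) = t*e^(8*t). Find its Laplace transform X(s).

L{t} = 1!/s^2 = 1/s^2.
By the first shifting theorem, multiplying by e^(8t) replaces s with s - 8.

X(s) = (s - 8)^(-2)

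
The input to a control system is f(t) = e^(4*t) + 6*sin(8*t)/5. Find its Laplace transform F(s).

The transform is linear, so treat each term independently.
(6/5)·[L{sin(8t)} = 8/(s^2 + 64)]; L{e^(4t)} = 1/(s - 4).

F(s) = 48/(5*(s^2 + 64)) + 1/(s - 4)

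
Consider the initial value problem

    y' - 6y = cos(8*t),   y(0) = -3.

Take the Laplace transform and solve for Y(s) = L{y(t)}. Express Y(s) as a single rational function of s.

Laplace-transform each side.
With L{y'} = sY - y(0) = sY - (-3): the LHS transforms to (s - 6)Y - (-3).
The right side is L{cos(8*t)} = s/(s^2 + 64).
So (s - 6)Y = s/(s^2 + 64) + (-3).
Solve for Y(s) and write it as one ratio of polynomials.

Y(s) = (-3*s^2 + s - 192)/(s^3 - 6*s^2 + 64*s - 384)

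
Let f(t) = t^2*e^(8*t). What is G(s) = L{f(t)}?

G(s) = 2/(s - 8)^3

L{e^(8t)} = 1/(s - 8).
Then apply L{t^2·g(t)} = (-1)^2 d^2/ds^2[H(s)] with H(s) = 1/(s - 8):
differentiating 2 times and applying the sign gives 2/(s - 8)^3.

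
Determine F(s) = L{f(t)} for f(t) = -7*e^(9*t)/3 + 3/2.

Apply the Laplace transform termwise.
(-7/3)·[L{e^(9t)} = 1/(s - 9)]; L{3/2} = (3/2)/s.

F(s) = -7/(3*(s - 9)) + 3/(2*s)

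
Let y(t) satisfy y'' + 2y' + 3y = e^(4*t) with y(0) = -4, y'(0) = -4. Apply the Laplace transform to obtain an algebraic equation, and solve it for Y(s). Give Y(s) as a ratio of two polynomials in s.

Take the Laplace transform of both sides.
Using L{y''} = s^2 Y - s·y(0) - y'(0) and L{y'} = sY - y(0), with y(0) = -4, y'(0) = -4, the left side becomes (s^2 + 2*s + 3)Y - (-4*s - 12).
The right side is L{e^(4*t)} = 1/(s - 4).
So (s^2 + 2*s + 3)Y = 1/(s - 4) + (-4*s - 12).
Solve for Y(s) and write it as one ratio of polynomials.

Y(s) = (-4*s^2 + 4*s + 49)/(s^3 - 2*s^2 - 5*s - 12)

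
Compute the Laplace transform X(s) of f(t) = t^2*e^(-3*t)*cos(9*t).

L{cos(9t)} = s/(s^2 + 81).
Multiplying by e^(-3t) shifts s → s + 3, so L{e^(-3*t)*cos(9*t)} = (s + 3)/((s + 3)^2 + 81).
Then apply L{t^2·g(t)} = (-1)^2 d^2/ds^2[G(s)] with G(s) = (s + 3)/((s + 3)^2 + 81):
differentiating 2 times and applying the sign gives 2*(s + 3)*(s^2 + 6*s - 234)/(s^2 + 6*s + 90)^3.

X(s) = 2*(s + 3)*(s^2 + 6*s - 234)/(s^2 + 6*s + 90)^3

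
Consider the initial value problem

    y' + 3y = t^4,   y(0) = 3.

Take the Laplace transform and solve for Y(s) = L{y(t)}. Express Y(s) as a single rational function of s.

Apply the Laplace transform to the equation.
The derivative rules (L{y'} = sY - y(0) = sY - 3) turn the left side into (s + 3)Y - (3).
The right side is L{t^4} = 24/s^5.
So (s + 3)Y = 24/s^5 + (3).
Solve for Y(s) and write it as one ratio of polynomials.

Y(s) = (3*s^5 + 24)/(s^6 + 3*s^5)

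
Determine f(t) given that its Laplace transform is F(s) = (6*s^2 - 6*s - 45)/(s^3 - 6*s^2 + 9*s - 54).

f(t) = 3*exp(6*t) + 4*sin(3*t) + 3*cos(3*t)

Factor the denominator: s^3 - 6*s^2 + 9*s - 54 = (s - 6)*(s^2 + 9).
Partial fraction decomposition gives [3/(s - 6)] + [3*s/(s^2 + 9)] + [12/(s^2 + 9)].
Invert each term: 3/(s - 6) ↔ 3e^(6t); 3·s/(s^2 + 9) ↔ 3cos(3t); 4·3/(s^2 + 9) ↔ 4sin(3t).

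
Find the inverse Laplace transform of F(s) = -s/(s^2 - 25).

-cosh(5*t)

Since L{cosh(5t)} = s/(s^2 - 25), the inverse is cosh(5*t), scaled by -1.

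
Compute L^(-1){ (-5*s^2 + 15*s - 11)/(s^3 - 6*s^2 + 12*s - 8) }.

Factor the denominator: s^3 - 6*s^2 + 12*s - 8 = (s - 2)^3.
Partial fraction decomposition gives [-5/(s - 2)] + [-5/(s - 2)^2] + [-1/(s - 2)^3].
Invert each term: -5/(s - 2) ↔ -5e^(2t); -5/(s - 2)^2 ↔ -5t·e^(2t); -1/(s - 2)^3 ↔ (-1/2)t^2·e^(2t).

-t^2*exp(2*t)/2 - 5*t*exp(2*t) - 5*exp(2*t)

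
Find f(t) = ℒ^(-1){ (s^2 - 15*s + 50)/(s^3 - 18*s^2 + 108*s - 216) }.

Factor the denominator: s^3 - 18*s^2 + 108*s - 216 = (s - 6)^3.
Partial fraction decomposition gives [1/(s - 6)] + [-3/(s - 6)^2] + [-4/(s - 6)^3].
Invert each term: 1/(s - 6) ↔ e^(6t); -3/(s - 6)^2 ↔ -3t·e^(6t); -4/(s - 6)^3 ↔ (-2)t^2·e^(6t).

f(t) = -2*t^2*exp(6*t) - 3*t*exp(6*t) + exp(6*t)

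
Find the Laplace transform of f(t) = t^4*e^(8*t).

L{t^4} = 4!/s^5 = 24/s^5.
By the first shifting theorem, multiplying by e^(8t) replaces s with s - 8.

24/(s - 8)^5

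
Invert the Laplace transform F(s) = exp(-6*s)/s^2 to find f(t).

f(t) = Heaviside(t - 6)*(t - 6)

The factor e^(-6s) signals a time shift by c = 6 (second shifting theorem).
L{t} = 1!/s^2 = 1/s^2, so L^-1{s^(-2)} = t.
Hence the inverse is u(t - 6) times that function evaluated at t - 6.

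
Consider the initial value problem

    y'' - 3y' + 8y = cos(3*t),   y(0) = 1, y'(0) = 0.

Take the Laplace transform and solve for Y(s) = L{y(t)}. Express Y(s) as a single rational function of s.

Take the Laplace transform of both sides.
With L{y''} = s^2 Y - s·y(0) - y'(0) and L{y'} = sY - y(0), with y(0) = 1, y'(0) = 0: the LHS transforms to (s^2 - 3*s + 8)Y - (s - 3).
The right side is L{cos(3*t)} = s/(s^2 + 9).
So (s^2 - 3*s + 8)Y = s/(s^2 + 9) + (s - 3).
Isolate Y and clear denominators.

Y(s) = (s^3 - 3*s^2 + 10*s - 27)/(s^4 - 3*s^3 + 17*s^2 - 27*s + 72)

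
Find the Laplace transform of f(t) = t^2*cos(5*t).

2*s*(s^2 - 75)/(s^2 + 25)^3

L{cos(5t)} = s/(s^2 + 25).
Then apply L{t^2·g(t)} = (-1)^2 d^2/ds^2[H(s)] with H(s) = s/(s^2 + 25):
differentiating 2 times and applying the sign gives 2*s*(s^2 - 75)/(s^2 + 25)^3.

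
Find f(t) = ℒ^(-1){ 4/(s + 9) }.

Since L{e^(-9t)} = 1/(s + 9), the inverse is e^(-9*t), scaled by 4.

f(t) = 4*exp(-9*t)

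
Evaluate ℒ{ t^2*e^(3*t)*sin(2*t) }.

4*(3*s^2 - 18*s + 23)/(s^2 - 6*s + 13)^3

L{sin(2t)} = 2/(s^2 + 4).
Multiplying by e^(3t) shifts s → s - 3, so L{e^(3*t)*sin(2*t)} = 2/((s - 3)^2 + 4).
Then apply L{t^2·g(t)} = (-1)^2 d^2/ds^2[G(s)] with G(s) = 2/((s - 3)^2 + 4):
differentiating 2 times and applying the sign gives 4*(3*s^2 - 18*s + 23)/(s^2 - 6*s + 13)^3.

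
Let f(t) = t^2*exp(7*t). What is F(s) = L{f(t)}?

F(s) = 2/(s - 7)^3

L{e^(7t)} = 1/(s - 7).
Then apply L{t^2·g(t)} = (-1)^2 d^2/ds^2[G(s)] with G(s) = 1/(s - 7):
differentiating 2 times and applying the sign gives 2/(s - 7)^3.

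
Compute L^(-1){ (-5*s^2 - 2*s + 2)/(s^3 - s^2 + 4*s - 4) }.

Factor the denominator: s^3 - s^2 + 4*s - 4 = (s - 1)*(s^2 + 4).
Partial fraction decomposition gives [-1/(s - 1)] + [-4*s/(s^2 + 4)] + [-6/(s^2 + 4)].
Invert each term: -1/(s - 1) ↔ -e^(t); -4·s/(s^2 + 4) ↔ -4cos(2t); -3·2/(s^2 + 4) ↔ -3sin(2t).

-exp(t) - 3*sin(2*t) - 4*cos(2*t)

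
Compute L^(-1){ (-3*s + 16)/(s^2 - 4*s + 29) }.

Complete the square in the denominator: s^2 - 4*s + 29 = (s - 2)^2 + 5^2.
Split the numerator to match: -3*s + 16 = -3·(s - 2) + 2·5.
Invert each term: -3·(s - 2)/((s - 2)^2 + 25) ↔ -3e^(2t)cos(5t); 2·5/((s - 2)^2 + 25) ↔ 2e^(2t)sin(5t).

2*exp(2*t)*sin(5*t) - 3*exp(2*t)*cos(5*t)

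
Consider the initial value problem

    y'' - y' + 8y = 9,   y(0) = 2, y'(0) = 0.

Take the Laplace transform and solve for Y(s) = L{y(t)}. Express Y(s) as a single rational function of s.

Y(s) = (2*s^2 - 2*s + 9)/(s^3 - s^2 + 8*s)

Transform both sides with L{·}.
With L{y''} = s^2 Y - s·y(0) - y'(0) and L{y'} = sY - y(0), with y(0) = 2, y'(0) = 0: the LHS transforms to (s^2 - s + 8)Y - (2*s - 2).
The right side is L{9} = 9/s.
So (s^2 - s + 8)Y = 9/s + (2*s - 2).
Isolate Y and clear denominators.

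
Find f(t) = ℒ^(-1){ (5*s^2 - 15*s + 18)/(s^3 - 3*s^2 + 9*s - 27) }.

f(t) = exp(3*t) - sin(3*t) + 4*cos(3*t)

Factor the denominator: s^3 - 3*s^2 + 9*s - 27 = (s - 3)*(s^2 + 9).
Partial fraction decomposition gives [1/(s - 3)] + [4*s/(s^2 + 9)] + [-3/(s^2 + 9)].
Invert each term: 1/(s - 3) ↔ e^(3t); 4·s/(s^2 + 9) ↔ 4cos(3t); -1·3/(s^2 + 9) ↔ -sin(3t).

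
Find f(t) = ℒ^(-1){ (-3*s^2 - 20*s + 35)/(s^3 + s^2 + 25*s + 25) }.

Factor the denominator: s^3 + s^2 + 25*s + 25 = (s + 1)*(s^2 + 25).
Partial fraction decomposition gives [2/(s + 1)] + [-5*s/(s^2 + 25)] + [-15/(s^2 + 25)].
Invert each term: 2/(s + 1) ↔ 2e^(-t); -5·s/(s^2 + 25) ↔ -5cos(5t); -3·5/(s^2 + 25) ↔ -3sin(5t).

f(t) = -3*sin(5*t) - 5*cos(5*t) + 2*exp(-t)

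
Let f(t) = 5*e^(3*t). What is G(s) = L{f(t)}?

L{5} = 5/s.
By the first shifting theorem, multiplying by e^(3t) replaces s with s - 3.

G(s) = 5/(s - 3)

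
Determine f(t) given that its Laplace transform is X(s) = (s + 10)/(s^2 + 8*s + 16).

f(t) = 6*t*exp(-4*t) + exp(-4*t)

Factor the denominator: s^2 + 8*s + 16 = (s + 4)^2.
Partial fraction decomposition gives [1/(s + 4)] + [6/(s + 4)^2].
Invert each term: 1/(s + 4) ↔ e^(-4t); 6/(s + 4)^2 ↔ 6t·e^(-4t).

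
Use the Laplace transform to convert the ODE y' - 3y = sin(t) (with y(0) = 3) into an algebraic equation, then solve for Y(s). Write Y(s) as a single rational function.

Apply the Laplace transform to the equation.
Using L{y'} = sY - y(0) = sY - 3, the left side becomes (s - 3)Y - (3).
The right side is L{sin(t)} = 1/(s^2 + 1).
So (s - 3)Y = 1/(s^2 + 1) + (3).
Isolate Y and clear denominators.

Y(s) = (3*s^2 + 4)/(s^3 - 3*s^2 + s - 3)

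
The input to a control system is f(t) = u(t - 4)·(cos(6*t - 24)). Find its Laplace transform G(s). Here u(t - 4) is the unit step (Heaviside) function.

By the second shifting theorem, L{u(t - c)·g(t - c)} = e^(-cs)·H(s) with c = 4 and H(s) = L{g(t)}.
L{cos(6t)} = s/(s^2 + 36).

G(s) = s*exp(-4*s)/(s^2 + 36)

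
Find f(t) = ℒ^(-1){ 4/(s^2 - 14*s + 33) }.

Rewrite the denominator: s^2 - 14*s + 33 = (s - 7)^2 - 16.
The form in (s - 7) signals a first-shifting-theorem factor e^(7t).
Since L{sinh(4t)} = 4/(s^2 - 16), the inverse is e^(7*t)*sinh(4*t).

f(t) = exp(7*t)*sinh(4*t)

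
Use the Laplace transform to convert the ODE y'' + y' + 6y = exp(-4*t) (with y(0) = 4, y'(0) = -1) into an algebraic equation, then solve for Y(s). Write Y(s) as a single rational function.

Apply the Laplace transform to the equation.
With L{y''} = s^2 Y - s·y(0) - y'(0) and L{y'} = sY - y(0), with y(0) = 4, y'(0) = -1: the LHS transforms to (s^2 + s + 6)Y - (4*s + 3).
The right side is L{exp(-4*t)} = 1/(s + 4).
So (s^2 + s + 6)Y = 1/(s + 4) + (4*s + 3).
Solve for Y(s) and write it as one ratio of polynomials.

Y(s) = (4*s^2 + 19*s + 13)/(s^3 + 5*s^2 + 10*s + 24)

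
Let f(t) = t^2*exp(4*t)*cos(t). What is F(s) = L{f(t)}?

L{cos(t)} = s/(s^2 + 1).
Multiplying by e^(4t) shifts s → s - 4, so L{exp(4*t)*cos(t)} = (s - 4)/((s - 4)^2 + 1).
Then apply L{t^2·g(t)} = (-1)^2 d^2/ds^2[G(s)] with G(s) = (s - 4)/((s - 4)^2 + 1):
differentiating 2 times and applying the sign gives 2*(s - 4)*(s^2 - 8*s + 13)/(s^2 - 8*s + 17)^3.

F(s) = 2*(s - 4)*(s^2 - 8*s + 13)/(s^2 - 8*s + 17)^3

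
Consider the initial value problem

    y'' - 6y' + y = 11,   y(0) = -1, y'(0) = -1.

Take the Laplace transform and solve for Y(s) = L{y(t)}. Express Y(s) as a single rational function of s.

Y(s) = (-s^2 + 5*s + 11)/(s^3 - 6*s^2 + s)

Transform both sides with L{·}.
With L{y''} = s^2 Y - s·y(0) - y'(0) and L{y'} = sY - y(0), with y(0) = -1, y'(0) = -1: the LHS transforms to (s^2 - 6*s + 1)Y - (-s + 5).
The right side is L{11} = 11/s.
So (s^2 - 6*s + 1)Y = 11/s + (-s + 5).
Solve for Y(s) and write it as one ratio of polynomials.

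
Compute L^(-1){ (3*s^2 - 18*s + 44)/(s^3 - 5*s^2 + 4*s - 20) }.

exp(5*t) - 4*sin(2*t) + 2*cos(2*t)

Factor the denominator: s^3 - 5*s^2 + 4*s - 20 = (s - 5)*(s^2 + 4).
Partial fraction decomposition gives [1/(s - 5)] + [2*s/(s^2 + 4)] + [-8/(s^2 + 4)].
Invert each term: 1/(s - 5) ↔ e^(5t); 2·s/(s^2 + 4) ↔ 2cos(2t); -4·2/(s^2 + 4) ↔ -4sin(2t).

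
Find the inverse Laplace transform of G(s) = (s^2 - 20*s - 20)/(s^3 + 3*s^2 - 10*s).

-4*exp(2*t) + 2 + 3*exp(-5*t)

Factor the denominator: s^3 + 3*s^2 - 10*s = s*(s - 2)*(s + 5).
Partial fraction decomposition gives [3/(s + 5)] + [-4/(s - 2)] + [2/s].
Invert each term: 3/(s + 5) ↔ 3e^(-5t); -4/(s - 2) ↔ -4e^(2t); 2/(s - 0) ↔ 2e^(0t).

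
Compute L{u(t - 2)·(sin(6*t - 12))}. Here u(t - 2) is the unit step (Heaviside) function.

By the second shifting theorem, L{u(t - c)·g(t - c)} = e^(-cs)·G(s) with c = 2 and G(s) = L{g(t)}.
L{sin(6t)} = 6/(s^2 + 36).

6*exp(-2*s)/(s^2 + 36)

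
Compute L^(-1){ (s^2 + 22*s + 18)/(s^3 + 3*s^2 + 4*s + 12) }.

5*sin(2*t) + 4*cos(2*t) - 3*exp(-3*t)

Factor the denominator: s^3 + 3*s^2 + 4*s + 12 = (s + 3)*(s^2 + 4).
Partial fraction decomposition gives [-3/(s + 3)] + [4*s/(s^2 + 4)] + [10/(s^2 + 4)].
Invert each term: -3/(s + 3) ↔ -3e^(-3t); 4·s/(s^2 + 4) ↔ 4cos(2t); 5·2/(s^2 + 4) ↔ 5sin(2t).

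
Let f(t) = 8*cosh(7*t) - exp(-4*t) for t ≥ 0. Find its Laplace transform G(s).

G(s) = 8*s/(s^2 - 49) - 1/(s + 4)

The transform is linear, so treat each term independently.
(8)·[L{cosh(7t)} = s/(s^2 - 49)]; (-1)·[L{e^(-4t)} = 1/(s + 4)].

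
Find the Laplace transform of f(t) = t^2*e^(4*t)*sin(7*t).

L{sin(7t)} = 7/(s^2 + 49).
Multiplying by e^(4t) shifts s → s - 4, so L{e^(4*t)*sin(7*t)} = 7/((s - 4)^2 + 49).
Then apply L{t^2·g(t)} = (-1)^2 d^2/ds^2[G(s)] with G(s) = 7/((s - 4)^2 + 49):
differentiating 2 times and applying the sign gives 14*(3*s^2 - 24*s - 1)/(s^2 - 8*s + 65)^3.

14*(3*s^2 - 24*s - 1)/(s^2 - 8*s + 65)^3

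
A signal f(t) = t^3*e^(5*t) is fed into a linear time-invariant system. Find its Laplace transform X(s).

L{t^3} = 3!/s^4 = 6/s^4.
By the first shifting theorem, multiplying by e^(5t) replaces s with s - 5.

X(s) = 6/(s - 5)^4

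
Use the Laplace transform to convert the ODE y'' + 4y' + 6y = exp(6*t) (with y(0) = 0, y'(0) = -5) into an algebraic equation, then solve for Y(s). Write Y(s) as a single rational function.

Y(s) = (-5*s + 31)/(s^3 - 2*s^2 - 18*s - 36)

Apply the Laplace transform to the equation.
With L{y''} = s^2 Y - s·y(0) - y'(0) and L{y'} = sY - y(0), with y(0) = 0, y'(0) = -5: the LHS transforms to (s^2 + 4*s + 6)Y - (-5).
The right side is L{exp(6*t)} = 1/(s - 6).
So (s^2 + 4*s + 6)Y = 1/(s - 6) + (-5).
Divide through and combine into a single rational function.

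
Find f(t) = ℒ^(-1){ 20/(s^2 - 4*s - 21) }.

f(t) = 2*exp(7*t) - 2*exp(-3*t)

Factor the denominator: s^2 - 4*s - 21 = (s - 7)*(s + 3).
Partial fraction decomposition gives [2/(s - 7)] + [-2/(s + 3)].
Invert each term: 2/(s - 7) ↔ 2e^(7t); -2/(s + 3) ↔ -2e^(-3t).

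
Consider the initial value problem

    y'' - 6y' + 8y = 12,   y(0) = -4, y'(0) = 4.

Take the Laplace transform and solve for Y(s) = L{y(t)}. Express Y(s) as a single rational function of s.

Transform both sides with L{·}.
With L{y''} = s^2 Y - s·y(0) - y'(0) and L{y'} = sY - y(0), with y(0) = -4, y'(0) = 4: the LHS transforms to (s^2 - 6*s + 8)Y - (-4*s + 28).
The right side is L{12} = 12/s.
So (s^2 - 6*s + 8)Y = 12/s + (-4*s + 28).
Isolate Y and clear denominators.

Y(s) = (-4*s^2 + 28*s + 12)/(s^3 - 6*s^2 + 8*s)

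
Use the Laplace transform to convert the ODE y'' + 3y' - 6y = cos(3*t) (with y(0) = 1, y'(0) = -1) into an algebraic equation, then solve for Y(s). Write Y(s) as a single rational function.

Apply the Laplace transform to the equation.
The derivative rules (L{y''} = s^2 Y - s·y(0) - y'(0) and L{y'} = sY - y(0), with y(0) = 1, y'(0) = -1) turn the left side into (s^2 + 3*s - 6)Y - (s + 2).
The right side is L{cos(3*t)} = s/(s^2 + 9).
So (s^2 + 3*s - 6)Y = s/(s^2 + 9) + (s + 2).
Solve for Y(s) and write it as one ratio of polynomials.

Y(s) = (s^3 + 2*s^2 + 10*s + 18)/(s^4 + 3*s^3 + 3*s^2 + 27*s - 54)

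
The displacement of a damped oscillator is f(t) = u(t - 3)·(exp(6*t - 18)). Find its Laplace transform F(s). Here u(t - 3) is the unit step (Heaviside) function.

F(s) = exp(-3*s)/(s - 6)

By the second shifting theorem, L{u(t - c)·g(t - c)} = e^(-cs)·G(s) with c = 3 and G(s) = L{g(t)}.
L{e^(6t)} = 1/(s - 6).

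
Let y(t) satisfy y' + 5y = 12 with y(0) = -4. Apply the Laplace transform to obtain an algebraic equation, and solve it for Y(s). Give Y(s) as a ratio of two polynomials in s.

Y(s) = (-4*s + 12)/(s^2 + 5*s)

Laplace-transform each side.
Using L{y'} = sY - y(0) = sY - (-4), the left side becomes (s + 5)Y - (-4).
The right side is L{12} = 12/s.
So (s + 5)Y = 12/s + (-4).
Isolate Y and clear denominators.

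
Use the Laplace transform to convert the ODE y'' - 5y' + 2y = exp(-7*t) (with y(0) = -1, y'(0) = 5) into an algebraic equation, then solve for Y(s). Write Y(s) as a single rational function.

Take the Laplace transform of both sides.
With L{y''} = s^2 Y - s·y(0) - y'(0) and L{y'} = sY - y(0), with y(0) = -1, y'(0) = 5: the LHS transforms to (s^2 - 5*s + 2)Y - (-s + 10).
The right side is L{exp(-7*t)} = 1/(s + 7).
So (s^2 - 5*s + 2)Y = 1/(s + 7) + (-s + 10).
Divide through and combine into a single rational function.

Y(s) = (-s^2 + 3*s + 71)/(s^3 + 2*s^2 - 33*s + 14)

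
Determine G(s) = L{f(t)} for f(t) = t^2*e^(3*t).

G(s) = 2/(s - 3)^3

L{e^(3t)} = 1/(s - 3).
Then apply L{t^2·g(t)} = (-1)^2 d^2/ds^2[H(s)] with H(s) = 1/(s - 3):
differentiating 2 times and applying the sign gives 2/(s - 3)^3.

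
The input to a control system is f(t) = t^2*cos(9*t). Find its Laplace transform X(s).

X(s) = 2*s*(s^2 - 243)/(s^2 + 81)^3

L{cos(9t)} = s/(s^2 + 81).
Then apply L{t^2·g(t)} = (-1)^2 d^2/ds^2[G(s)] with G(s) = s/(s^2 + 81):
differentiating 2 times and applying the sign gives 2*s*(s^2 - 243)/(s^2 + 81)^3.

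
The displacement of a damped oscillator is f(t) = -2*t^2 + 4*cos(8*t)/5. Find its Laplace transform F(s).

F(s) = 4*s/(5*(s^2 + 64)) - 4/s^3

By linearity of the Laplace transform, transform each term separately.
(4/5)·[L{cos(8t)} = s/(s^2 + 64)]; (-2)·[L{t^2} = 2!/s^3 = 2/s^3].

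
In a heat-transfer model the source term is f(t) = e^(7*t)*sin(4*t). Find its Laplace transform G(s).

G(s) = 4/((s - 7)^2 + 16)

L{sin(4t)} = 4/(s^2 + 16).
By the first shifting theorem, multiplying by e^(7t) replaces s with s - 7.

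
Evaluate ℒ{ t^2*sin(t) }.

L{sin(t)} = 1/(s^2 + 1).
Then apply L{t^2·g(t)} = (-1)^2 d^2/ds^2[G(s)] with G(s) = 1/(s^2 + 1):
differentiating 2 times and applying the sign gives 2*(3*s^2 - 1)/(s^2 + 1)^3.

2*(3*s^2 - 1)/(s^2 + 1)^3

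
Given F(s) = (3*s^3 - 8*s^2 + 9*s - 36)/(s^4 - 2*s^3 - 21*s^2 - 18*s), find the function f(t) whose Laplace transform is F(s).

f(t) = exp(6*t) + 2 - 4*exp(-t) + 4*exp(-3*t)

Factor the denominator: s^4 - 2*s^3 - 21*s^2 - 18*s = s*(s - 6)*(s + 1)*(s + 3).
Partial fraction decomposition gives [1/(s - 6)] + [-4/(s + 1)] + [4/(s + 3)] + [2/s].
Invert each term: 1/(s - 6) ↔ e^(6t); -4/(s + 1) ↔ -4e^(-t); 4/(s + 3) ↔ 4e^(-3t); 2/(s - 0) ↔ 2e^(0t).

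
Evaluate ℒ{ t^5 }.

120/s^6

L{t^5} = 5!/s^6 = 120/s^6.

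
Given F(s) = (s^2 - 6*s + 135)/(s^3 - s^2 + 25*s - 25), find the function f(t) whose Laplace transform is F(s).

Factor the denominator: s^3 - s^2 + 25*s - 25 = (s - 1)*(s^2 + 25).
Partial fraction decomposition gives [5/(s - 1)] + [-4*s/(s^2 + 25)] + [-10/(s^2 + 25)].
Invert each term: 5/(s - 1) ↔ 5e^(t); -4·s/(s^2 + 25) ↔ -4cos(5t); -2·5/(s^2 + 25) ↔ -2sin(5t).

f(t) = 5*exp(t) - 2*sin(5*t) - 4*cos(5*t)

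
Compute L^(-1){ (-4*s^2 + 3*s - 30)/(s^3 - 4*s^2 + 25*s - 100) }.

Factor the denominator: s^3 - 4*s^2 + 25*s - 100 = (s - 4)*(s^2 + 25).
Partial fraction decomposition gives [-2/(s - 4)] + [-2*s/(s^2 + 25)] + [-5/(s^2 + 25)].
Invert each term: -2/(s - 4) ↔ -2e^(4t); -2·s/(s^2 + 25) ↔ -2cos(5t); -1·5/(s^2 + 25) ↔ -sin(5t).

-2*exp(4*t) - sin(5*t) - 2*cos(5*t)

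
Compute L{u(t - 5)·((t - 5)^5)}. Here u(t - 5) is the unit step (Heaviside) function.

120*exp(-5*s)/s^6

By the second shifting theorem, L{u(t - c)·g(t - c)} = e^(-cs)·G(s) with c = 5 and G(s) = L{g(t)}.
L{t^5} = 5!/s^6 = 120/s^6.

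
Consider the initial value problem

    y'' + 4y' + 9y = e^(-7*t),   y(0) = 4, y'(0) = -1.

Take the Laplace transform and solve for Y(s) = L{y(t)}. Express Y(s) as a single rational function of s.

Transform both sides with L{·}.
Using L{y''} = s^2 Y - s·y(0) - y'(0) and L{y'} = sY - y(0), with y(0) = 4, y'(0) = -1, the left side becomes (s^2 + 4*s + 9)Y - (4*s + 15).
The right side is L{e^(-7*t)} = 1/(s + 7).
So (s^2 + 4*s + 9)Y = 1/(s + 7) + (4*s + 15).
Divide through and combine into a single rational function.

Y(s) = (4*s^2 + 43*s + 106)/(s^3 + 11*s^2 + 37*s + 63)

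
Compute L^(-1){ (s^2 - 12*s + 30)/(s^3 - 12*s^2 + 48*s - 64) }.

-t^2*exp(4*t) - 4*t*exp(4*t) + exp(4*t)

Factor the denominator: s^3 - 12*s^2 + 48*s - 64 = (s - 4)^3.
Partial fraction decomposition gives [1/(s - 4)] + [-4/(s - 4)^2] + [-2/(s - 4)^3].
Invert each term: 1/(s - 4) ↔ e^(4t); -4/(s - 4)^2 ↔ -4t·e^(4t); -2/(s - 4)^3 ↔ (-1)t^2·e^(4t).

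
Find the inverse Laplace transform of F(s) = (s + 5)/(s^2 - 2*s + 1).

6*t*exp(t) + exp(t)

Factor the denominator: s^2 - 2*s + 1 = (s - 1)^2.
Partial fraction decomposition gives [1/(s - 1)] + [6/(s - 1)^2].
Invert each term: 1/(s - 1) ↔ e^(t); 6/(s - 1)^2 ↔ 6t·e^(t).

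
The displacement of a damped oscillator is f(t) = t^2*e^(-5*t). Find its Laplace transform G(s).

G(s) = 2/(s + 5)^3

L{t^2} = 2!/s^3 = 2/s^3.
By the first shifting theorem, multiplying by e^(-5t) replaces s with s + 5.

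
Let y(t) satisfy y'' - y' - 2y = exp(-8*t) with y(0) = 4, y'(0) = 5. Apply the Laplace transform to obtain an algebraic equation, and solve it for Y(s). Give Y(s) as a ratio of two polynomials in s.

Y(s) = (4*s^2 + 33*s + 9)/(s^3 + 7*s^2 - 10*s - 16)

Apply the Laplace transform to the equation.
With L{y''} = s^2 Y - s·y(0) - y'(0) and L{y'} = sY - y(0), with y(0) = 4, y'(0) = 5: the LHS transforms to (s^2 - s - 2)Y - (4*s + 1).
The right side is L{exp(-8*t)} = 1/(s + 8).
So (s^2 - s - 2)Y = 1/(s + 8) + (4*s + 1).
Divide through and combine into a single rational function.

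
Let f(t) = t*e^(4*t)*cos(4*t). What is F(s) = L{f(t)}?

F(s) = s*(s - 8)/(s^2 - 8*s + 32)^2

L{cos(4t)} = s/(s^2 + 16).
Multiplying by e^(4t) shifts s → s - 4, so L{e^(4*t)*cos(4*t)} = (s - 4)/((s - 4)^2 + 16).
Then apply L{t·g(t)} = -d/ds[G(s)] with G(s) = (s - 4)/((s - 4)^2 + 16):
differentiating 1 time and applying the sign gives s*(s - 8)/(s^2 - 8*s + 32)^2.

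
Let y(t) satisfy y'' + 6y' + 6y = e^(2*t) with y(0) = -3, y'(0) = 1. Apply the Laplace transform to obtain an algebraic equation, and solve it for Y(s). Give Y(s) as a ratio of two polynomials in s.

Transform both sides with L{·}.
Using L{y''} = s^2 Y - s·y(0) - y'(0) and L{y'} = sY - y(0), with y(0) = -3, y'(0) = 1, the left side becomes (s^2 + 6*s + 6)Y - (-3*s - 17).
The right side is L{e^(2*t)} = 1/(s - 2).
So (s^2 + 6*s + 6)Y = 1/(s - 2) + (-3*s - 17).
Solve for Y(s) and write it as one ratio of polynomials.

Y(s) = (-3*s^2 - 11*s + 35)/(s^3 + 4*s^2 - 6*s - 12)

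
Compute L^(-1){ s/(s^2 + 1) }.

cos(t)

Since L{cos(t)} = s/(s^2 + 1), the inverse is cos(t).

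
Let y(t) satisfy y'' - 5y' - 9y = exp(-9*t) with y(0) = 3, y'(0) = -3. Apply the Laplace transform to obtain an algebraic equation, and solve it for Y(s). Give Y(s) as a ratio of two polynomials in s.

Laplace-transform each side.
The derivative rules (L{y''} = s^2 Y - s·y(0) - y'(0) and L{y'} = sY - y(0), with y(0) = 3, y'(0) = -3) turn the left side into (s^2 - 5*s - 9)Y - (3*s - 18).
The right side is L{exp(-9*t)} = 1/(s + 9).
So (s^2 - 5*s - 9)Y = 1/(s + 9) + (3*s - 18).
Divide through and combine into a single rational function.

Y(s) = (3*s^2 + 9*s - 161)/(s^3 + 4*s^2 - 54*s - 81)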